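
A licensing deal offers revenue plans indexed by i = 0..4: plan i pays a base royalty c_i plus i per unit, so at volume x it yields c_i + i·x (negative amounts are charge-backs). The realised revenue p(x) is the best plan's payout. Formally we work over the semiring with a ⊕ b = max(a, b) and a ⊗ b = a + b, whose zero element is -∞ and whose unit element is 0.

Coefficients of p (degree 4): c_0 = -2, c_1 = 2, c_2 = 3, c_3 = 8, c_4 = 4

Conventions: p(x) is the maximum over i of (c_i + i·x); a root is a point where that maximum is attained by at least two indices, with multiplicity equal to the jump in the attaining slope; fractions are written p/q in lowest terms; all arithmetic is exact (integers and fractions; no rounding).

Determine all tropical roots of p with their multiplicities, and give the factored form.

hull edge (i=0, c=-2) to (i=1, c=2): slope 4, span 1
hull edge (i=1, c=2) to (i=3, c=8): slope 3, span 2
hull edge (i=3, c=8) to (i=4, c=4): slope -4, span 1
Factored form: p(x) = 4 ⊗ (x ⊕ (-4)) ⊗ (x ⊕ (-3)) ⊗ (x ⊕ (-3)) ⊗ (x ⊕ 4)
Answer: roots = -4 (mult 1), -3 (mult 2), 4 (mult 1)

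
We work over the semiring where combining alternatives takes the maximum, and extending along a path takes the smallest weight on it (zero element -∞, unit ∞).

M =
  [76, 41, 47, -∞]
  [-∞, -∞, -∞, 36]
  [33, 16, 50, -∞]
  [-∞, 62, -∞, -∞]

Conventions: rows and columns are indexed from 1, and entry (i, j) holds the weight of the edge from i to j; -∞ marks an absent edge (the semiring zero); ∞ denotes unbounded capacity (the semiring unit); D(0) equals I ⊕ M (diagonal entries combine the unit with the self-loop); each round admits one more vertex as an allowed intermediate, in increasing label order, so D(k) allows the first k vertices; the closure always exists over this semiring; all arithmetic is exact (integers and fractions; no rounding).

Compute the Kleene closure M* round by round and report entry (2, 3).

D(0):
  [∞, 41, 47, -∞]
  [-∞, ∞, -∞, 36]
  [33, 16, ∞, -∞]
  [-∞, 62, -∞, ∞]
D(1):
  [∞, 41, 47, -∞]
  [-∞, ∞, -∞, 36]
  [33, 33, ∞, -∞]
  [-∞, 62, -∞, ∞]
D(2):
  [∞, 41, 47, 36]
  [-∞, ∞, -∞, 36]
  [33, 33, ∞, 33]
  [-∞, 62, -∞, ∞]
D(3):
  [∞, 41, 47, 36]
  [-∞, ∞, -∞, 36]
  [33, 33, ∞, 33]
  [-∞, 62, -∞, ∞]
D(4):
  [∞, 41, 47, 36]
  [-∞, ∞, -∞, 36]
  [33, 33, ∞, 33]
  [-∞, 62, -∞, ∞]
Answer: M*[2][3] = -∞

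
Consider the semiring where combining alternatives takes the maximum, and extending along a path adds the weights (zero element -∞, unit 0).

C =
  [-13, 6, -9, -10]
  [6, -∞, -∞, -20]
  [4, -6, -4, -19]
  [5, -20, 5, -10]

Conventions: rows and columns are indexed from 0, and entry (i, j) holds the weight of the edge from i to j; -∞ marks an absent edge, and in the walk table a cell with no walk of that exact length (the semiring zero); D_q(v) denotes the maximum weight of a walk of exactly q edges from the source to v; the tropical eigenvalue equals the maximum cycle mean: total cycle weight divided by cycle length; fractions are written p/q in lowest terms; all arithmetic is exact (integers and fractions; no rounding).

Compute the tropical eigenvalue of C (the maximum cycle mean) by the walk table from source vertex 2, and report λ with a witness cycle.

q=0: [-∞, -∞, 0, -∞]
q=1: [4, -6, -4, -19]
q=2: [0, 10, -5, -6]
q=3: [16, 6, -1, -10]
q=4: [12, 22, 7, 6]
Optimal cycle mean attained by: cycle 0->1->0, total 6 + 6, length 2.
Answer: λ = 6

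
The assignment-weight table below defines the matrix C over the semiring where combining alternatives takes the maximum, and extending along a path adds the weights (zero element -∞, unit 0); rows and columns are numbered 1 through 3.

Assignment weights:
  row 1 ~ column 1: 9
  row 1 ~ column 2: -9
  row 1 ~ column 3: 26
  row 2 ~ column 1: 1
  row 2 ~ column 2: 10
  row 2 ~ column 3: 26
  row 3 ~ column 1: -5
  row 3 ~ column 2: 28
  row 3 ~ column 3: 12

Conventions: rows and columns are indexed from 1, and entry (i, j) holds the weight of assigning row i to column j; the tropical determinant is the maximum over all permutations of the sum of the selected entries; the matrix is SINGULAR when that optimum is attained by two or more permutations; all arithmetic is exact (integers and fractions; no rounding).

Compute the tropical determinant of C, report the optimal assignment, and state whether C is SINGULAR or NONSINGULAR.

σ = (1, 2, 3): 9 + 10 + 12 = 31
σ = (1, 3, 2): 9 + 26 + 28 = 63
σ = (2, 1, 3): (-9) + 1 + 12 = 4
σ = (2, 3, 1): (-9) + 26 + (-5) = 12
σ = (3, 1, 2): 26 + 1 + 28 = 55
σ = (3, 2, 1): 26 + 10 + (-5) = 31
Optimal value attained by: σ = (1, 3, 2).
Answer: det⊕(C) = 63; verdict: NONSINGULAR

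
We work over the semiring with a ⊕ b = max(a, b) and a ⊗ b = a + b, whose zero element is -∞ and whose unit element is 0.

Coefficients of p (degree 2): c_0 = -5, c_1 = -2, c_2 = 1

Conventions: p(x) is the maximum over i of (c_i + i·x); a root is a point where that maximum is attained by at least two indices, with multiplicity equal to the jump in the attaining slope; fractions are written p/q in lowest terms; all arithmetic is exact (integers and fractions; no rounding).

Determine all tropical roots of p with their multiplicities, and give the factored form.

hull edge (i=0, c=-5) to (i=2, c=1): slope 3, span 2
Factored form: p(x) = 1 ⊗ (x ⊕ (-3)) ⊗ (x ⊕ (-3))
Answer: roots = -3 (mult 2)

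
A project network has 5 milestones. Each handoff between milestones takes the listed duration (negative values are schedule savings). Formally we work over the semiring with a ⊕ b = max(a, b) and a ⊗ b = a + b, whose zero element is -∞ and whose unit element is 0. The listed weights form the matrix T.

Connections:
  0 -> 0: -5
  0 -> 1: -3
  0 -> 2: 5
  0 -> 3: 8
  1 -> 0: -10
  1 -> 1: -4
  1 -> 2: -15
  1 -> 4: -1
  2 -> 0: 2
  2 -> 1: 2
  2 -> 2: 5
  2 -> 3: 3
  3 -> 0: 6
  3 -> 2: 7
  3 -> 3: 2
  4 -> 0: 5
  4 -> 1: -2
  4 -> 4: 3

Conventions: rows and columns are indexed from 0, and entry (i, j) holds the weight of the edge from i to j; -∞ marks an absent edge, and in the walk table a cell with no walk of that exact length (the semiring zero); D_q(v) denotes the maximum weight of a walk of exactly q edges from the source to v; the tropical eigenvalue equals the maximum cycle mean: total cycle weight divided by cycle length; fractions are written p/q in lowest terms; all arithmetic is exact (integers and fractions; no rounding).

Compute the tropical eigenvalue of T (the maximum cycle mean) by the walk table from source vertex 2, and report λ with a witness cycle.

q=0: [-∞, -∞, 0, -∞, -∞]
q=1: [2, 2, 5, 3, -∞]
q=2: [9, 7, 10, 10, 1]
q=3: [16, 12, 17, 17, 6]
q=4: [23, 19, 24, 24, 11]
q=5: [30, 26, 31, 31, 18]
Optimal cycle mean attained by: cycle 0->3->0, total 8 + 6, length 2.
Answer: λ = 7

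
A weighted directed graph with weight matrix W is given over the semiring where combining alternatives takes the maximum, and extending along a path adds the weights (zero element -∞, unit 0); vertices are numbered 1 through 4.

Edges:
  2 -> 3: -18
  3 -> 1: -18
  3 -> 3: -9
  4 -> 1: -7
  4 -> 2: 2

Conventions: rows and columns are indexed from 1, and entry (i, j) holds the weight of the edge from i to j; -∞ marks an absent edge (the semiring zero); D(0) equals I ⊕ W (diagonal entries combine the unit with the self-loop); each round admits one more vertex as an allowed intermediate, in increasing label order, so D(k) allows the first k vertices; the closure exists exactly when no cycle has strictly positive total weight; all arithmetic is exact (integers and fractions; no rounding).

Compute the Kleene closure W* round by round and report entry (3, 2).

D(0):
  [0, -∞, -∞, -∞]
  [-∞, 0, -18, -∞]
  [-18, -∞, 0, -∞]
  [-7, 2, -∞, 0]
D(1):
  [0, -∞, -∞, -∞]
  [-∞, 0, -18, -∞]
  [-18, -∞, 0, -∞]
  [-7, 2, -∞, 0]
D(2):
  [0, -∞, -∞, -∞]
  [-∞, 0, -18, -∞]
  [-18, -∞, 0, -∞]
  [-7, 2, -16, 0]
D(3):
  [0, -∞, -∞, -∞]
  [-36, 0, -18, -∞]
  [-18, -∞, 0, -∞]
  [-7, 2, -16, 0]
D(4):
  [0, -∞, -∞, -∞]
  [-36, 0, -18, -∞]
  [-18, -∞, 0, -∞]
  [-7, 2, -16, 0]
Answer: W*[3][2] = -∞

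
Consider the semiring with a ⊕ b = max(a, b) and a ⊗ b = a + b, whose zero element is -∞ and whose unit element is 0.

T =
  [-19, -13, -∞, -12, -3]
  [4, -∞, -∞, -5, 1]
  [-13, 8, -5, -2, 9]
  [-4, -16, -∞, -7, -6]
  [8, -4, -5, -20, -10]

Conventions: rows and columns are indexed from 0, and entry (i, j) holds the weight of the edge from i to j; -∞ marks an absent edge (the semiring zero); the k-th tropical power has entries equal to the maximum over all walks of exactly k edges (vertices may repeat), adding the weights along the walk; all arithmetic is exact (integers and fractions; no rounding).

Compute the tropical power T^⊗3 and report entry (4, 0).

T^⊗2:
  [5, -7, -8, -18, -12]
  [9, -3, -4, -8, 1]
  [17, 5, 4, 3, 9]
  [2, -10, -11, -14, -7]
  [0, 3, -10, -4, 5]
T^⊗3:
  [-3, 0, -13, -7, 2]
  [9, 4, -4, -3, 6]
  [17, 12, 4, 5, 14]
  [1, -3, -12, -10, -1]
  [13, 1, 0, -2, 4]
Key observation: the optimum is the walk 4->0->4->0, with weight 8 + (-3) + 8 = 13.
Optimal value attained by: walk 4->0->4->0.
Answer: (T^⊗3)[4][0] = 13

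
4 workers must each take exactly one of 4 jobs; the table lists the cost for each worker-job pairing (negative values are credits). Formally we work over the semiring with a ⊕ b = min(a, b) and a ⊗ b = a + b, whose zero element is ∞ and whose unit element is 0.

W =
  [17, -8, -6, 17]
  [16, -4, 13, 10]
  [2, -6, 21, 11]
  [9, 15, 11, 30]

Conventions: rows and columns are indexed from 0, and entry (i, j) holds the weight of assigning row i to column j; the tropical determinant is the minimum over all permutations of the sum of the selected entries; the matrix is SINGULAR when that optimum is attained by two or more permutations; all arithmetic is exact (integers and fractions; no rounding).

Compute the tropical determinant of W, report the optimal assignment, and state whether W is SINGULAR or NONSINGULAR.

σ = (0, 1, 2, 3): 17 + (-4) + 21 + 30 = 64
σ = (0, 1, 3, 2): 17 + (-4) + 11 + 11 = 35
σ = (0, 2, 1, 3): 17 + 13 + (-6) + 30 = 54
σ = (0, 2, 3, 1): 17 + 13 + 11 + 15 = 56
σ = (0, 3, 1, 2): 17 + 10 + (-6) + 11 = 32
σ = (0, 3, 2, 1): 17 + 10 + 21 + 15 = 63
σ = (1, 0, 2, 3): (-8) + 16 + 21 + 30 = 59
σ = (1, 0, 3, 2): (-8) + 16 + 11 + 11 = 30
σ = (1, 2, 0, 3): (-8) + 13 + 2 + 30 = 37
σ = (1, 2, 3, 0): (-8) + 13 + 11 + 9 = 25
σ = (1, 3, 0, 2): (-8) + 10 + 2 + 11 = 15
σ = (1, 3, 2, 0): (-8) + 10 + 21 + 9 = 32
σ = (2, 0, 1, 3): (-6) + 16 + (-6) + 30 = 34
σ = (2, 0, 3, 1): (-6) + 16 + 11 + 15 = 36
σ = (2, 1, 0, 3): (-6) + (-4) + 2 + 30 = 22
σ = (2, 1, 3, 0): (-6) + (-4) + 11 + 9 = 10
σ = (2, 3, 0, 1): (-6) + 10 + 2 + 15 = 21
σ = (2, 3, 1, 0): (-6) + 10 + (-6) + 9 = 7
σ = (3, 0, 1, 2): 17 + 16 + (-6) + 11 = 38
σ = (3, 0, 2, 1): 17 + 16 + 21 + 15 = 69
σ = (3, 1, 0, 2): 17 + (-4) + 2 + 11 = 26
σ = (3, 1, 2, 0): 17 + (-4) + 21 + 9 = 43
σ = (3, 2, 0, 1): 17 + 13 + 2 + 15 = 47
σ = (3, 2, 1, 0): 17 + 13 + (-6) + 9 = 33
Optimal value attained by: σ = (2, 3, 1, 0).
Answer: det⊕(W) = 7; verdict: NONSINGULAR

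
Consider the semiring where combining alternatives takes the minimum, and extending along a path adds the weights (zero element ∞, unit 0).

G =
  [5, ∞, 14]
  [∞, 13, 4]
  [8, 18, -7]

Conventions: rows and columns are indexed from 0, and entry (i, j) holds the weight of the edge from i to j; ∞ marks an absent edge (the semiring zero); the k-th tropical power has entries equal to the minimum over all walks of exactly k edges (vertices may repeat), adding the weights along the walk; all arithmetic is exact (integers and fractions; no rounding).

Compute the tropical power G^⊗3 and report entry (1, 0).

G^⊗2:
  [10, 32, 7]
  [12, 22, -3]
  [1, 11, -14]
G^⊗3:
  [15, 25, 0]
  [5, 15, -10]
  [-6, 4, -21]
Key observation: the optimum is the walk 1->2->2->0, with weight 4 + (-7) + 8 = 5.
Optimal value attained by: walk 1->2->2->0.
Answer: (G^⊗3)[1][0] = 5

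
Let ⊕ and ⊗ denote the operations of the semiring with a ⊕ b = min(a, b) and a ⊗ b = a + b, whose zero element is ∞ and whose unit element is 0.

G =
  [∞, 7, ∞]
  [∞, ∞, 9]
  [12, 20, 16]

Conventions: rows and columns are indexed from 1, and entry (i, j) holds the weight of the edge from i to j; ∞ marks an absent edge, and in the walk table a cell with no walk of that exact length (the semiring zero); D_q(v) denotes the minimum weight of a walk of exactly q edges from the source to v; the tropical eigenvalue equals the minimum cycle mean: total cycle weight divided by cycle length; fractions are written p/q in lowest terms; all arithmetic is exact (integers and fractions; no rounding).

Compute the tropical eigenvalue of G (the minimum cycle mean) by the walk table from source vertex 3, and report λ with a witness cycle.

q=0: [∞, ∞, 0]
q=1: [12, 20, 16]
q=2: [28, 19, 29]
q=3: [41, 35, 28]
Optimal cycle mean attained by: cycle 1->2->3->1, total 7 + 9 + 12, length 3.
Answer: λ = 28/3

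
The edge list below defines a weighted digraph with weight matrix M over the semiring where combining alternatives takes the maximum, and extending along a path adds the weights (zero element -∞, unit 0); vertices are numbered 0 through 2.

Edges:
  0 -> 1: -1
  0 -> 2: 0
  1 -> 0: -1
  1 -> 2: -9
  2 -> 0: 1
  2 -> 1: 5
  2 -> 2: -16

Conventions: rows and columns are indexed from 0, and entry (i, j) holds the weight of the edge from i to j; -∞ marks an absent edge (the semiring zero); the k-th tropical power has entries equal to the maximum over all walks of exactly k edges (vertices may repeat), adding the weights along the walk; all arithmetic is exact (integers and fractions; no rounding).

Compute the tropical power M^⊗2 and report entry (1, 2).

M^⊗2:
  [1, 5, -10]
  [-8, -2, -1]
  [4, 0, 1]
Key observation: the optimum is the walk 1->0->2, with weight (-1) + 0 = -1.
Optimal value attained by: walk 1->0->2.
Answer: (M^⊗2)[1][2] = -1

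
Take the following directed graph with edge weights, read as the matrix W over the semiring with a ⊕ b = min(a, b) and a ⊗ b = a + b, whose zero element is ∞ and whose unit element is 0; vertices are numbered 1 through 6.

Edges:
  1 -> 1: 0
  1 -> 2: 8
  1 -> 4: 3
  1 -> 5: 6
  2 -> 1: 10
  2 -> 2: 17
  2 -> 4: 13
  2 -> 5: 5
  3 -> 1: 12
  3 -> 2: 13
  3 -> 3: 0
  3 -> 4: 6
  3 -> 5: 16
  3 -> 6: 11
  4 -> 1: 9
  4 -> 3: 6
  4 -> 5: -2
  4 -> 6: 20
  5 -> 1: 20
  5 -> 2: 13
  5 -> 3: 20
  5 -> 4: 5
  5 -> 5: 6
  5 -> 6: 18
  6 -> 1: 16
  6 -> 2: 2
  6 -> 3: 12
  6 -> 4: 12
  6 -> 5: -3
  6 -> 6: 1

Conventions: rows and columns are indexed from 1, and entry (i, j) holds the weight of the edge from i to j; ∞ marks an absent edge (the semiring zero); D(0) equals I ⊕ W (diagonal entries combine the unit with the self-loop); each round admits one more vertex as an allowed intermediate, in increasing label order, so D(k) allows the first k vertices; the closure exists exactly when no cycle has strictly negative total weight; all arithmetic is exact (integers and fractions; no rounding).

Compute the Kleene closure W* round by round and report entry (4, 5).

D(0):
  [0, 8, ∞, 3, 6, ∞]
  [10, 0, ∞, 13, 5, ∞]
  [12, 13, 0, 6, 16, 11]
  [9, ∞, 6, 0, -2, 20]
  [20, 13, 20, 5, 0, 18]
  [16, 2, 12, 12, -3, 0]
D(1):
  [0, 8, ∞, 3, 6, ∞]
  [10, 0, ∞, 13, 5, ∞]
  [12, 13, 0, 6, 16, 11]
  [9, 17, 6, 0, -2, 20]
  [20, 13, 20, 5, 0, 18]
  [16, 2, 12, 12, -3, 0]
D(2):
  [0, 8, ∞, 3, 6, ∞]
  [10, 0, ∞, 13, 5, ∞]
  [12, 13, 0, 6, 16, 11]
  [9, 17, 6, 0, -2, 20]
  [20, 13, 20, 5, 0, 18]
  [12, 2, 12, 12, -3, 0]
D(3):
  [0, 8, ∞, 3, 6, ∞]
  [10, 0, ∞, 13, 5, ∞]
  [12, 13, 0, 6, 16, 11]
  [9, 17, 6, 0, -2, 17]
  [20, 13, 20, 5, 0, 18]
  [12, 2, 12, 12, -3, 0]
D(4):
  [0, 8, 9, 3, 1, 20]
  [10, 0, 19, 13, 5, 30]
  [12, 13, 0, 6, 4, 11]
  [9, 17, 6, 0, -2, 17]
  [14, 13, 11, 5, 0, 18]
  [12, 2, 12, 12, -3, 0]
D(5):
  [0, 8, 9, 3, 1, 19]
  [10, 0, 16, 10, 5, 23]
  [12, 13, 0, 6, 4, 11]
  [9, 11, 6, 0, -2, 16]
  [14, 13, 11, 5, 0, 18]
  [11, 2, 8, 2, -3, 0]
D(6):
  [0, 8, 9, 3, 1, 19]
  [10, 0, 16, 10, 5, 23]
  [12, 13, 0, 6, 4, 11]
  [9, 11, 6, 0, -2, 16]
  [14, 13, 11, 5, 0, 18]
  [11, 2, 8, 2, -3, 0]
Answer: W*[4][5] = -2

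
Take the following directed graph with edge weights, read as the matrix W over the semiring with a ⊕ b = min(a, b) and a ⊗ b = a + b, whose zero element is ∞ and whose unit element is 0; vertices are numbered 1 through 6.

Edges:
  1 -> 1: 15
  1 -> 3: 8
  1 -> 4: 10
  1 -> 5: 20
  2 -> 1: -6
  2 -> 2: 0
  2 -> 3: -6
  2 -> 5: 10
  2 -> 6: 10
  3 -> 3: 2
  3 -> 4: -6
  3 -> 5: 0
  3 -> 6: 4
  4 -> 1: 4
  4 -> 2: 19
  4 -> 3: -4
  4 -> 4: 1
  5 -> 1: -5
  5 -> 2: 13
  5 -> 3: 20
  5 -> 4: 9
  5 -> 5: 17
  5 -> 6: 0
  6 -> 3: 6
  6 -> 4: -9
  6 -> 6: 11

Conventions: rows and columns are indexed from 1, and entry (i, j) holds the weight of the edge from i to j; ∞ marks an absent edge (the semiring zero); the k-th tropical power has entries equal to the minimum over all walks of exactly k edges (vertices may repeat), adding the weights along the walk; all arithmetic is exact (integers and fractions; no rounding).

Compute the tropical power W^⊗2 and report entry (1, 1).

W^⊗2:
  [14, 29, 6, 2, 8, 12]
  [-6, 0, -6, -12, -6, -2]
  [-5, 13, -10, -5, 2, 0]
  [5, 19, -3, -10, -4, 0]
  [7, 13, 3, -9, 15, 11]
  [-5, 10, -13, -8, 6, 10]
Key observation: the optimum is the walk 1->4->1, with weight 10 + 4 = 14.
Optimal value attained by: walk 1->4->1.
Answer: (W^⊗2)[1][1] = 14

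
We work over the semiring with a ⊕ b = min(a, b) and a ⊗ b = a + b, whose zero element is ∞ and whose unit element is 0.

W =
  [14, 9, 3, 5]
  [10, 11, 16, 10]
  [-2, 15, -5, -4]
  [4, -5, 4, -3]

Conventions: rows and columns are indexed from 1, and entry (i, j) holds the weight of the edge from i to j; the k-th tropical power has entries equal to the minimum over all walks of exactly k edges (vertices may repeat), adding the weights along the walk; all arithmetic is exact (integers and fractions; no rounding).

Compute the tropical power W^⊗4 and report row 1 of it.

W^⊗2:
  [1, 0, -2, -1]
  [14, 5, 11, 7]
  [-7, -9, -10, -9]
  [1, -8, -1, -6]
W^⊗3:
  [-4, -6, -7, -6]
  [9, 2, 6, 4]
  [-12, -14, -15, -14]
  [-3, -11, -6, -9]
W^⊗4:
  [-9, -11, -12, -11]
  [4, -1, 1, 1]
  [-17, -19, -20, -19]
  [-8, -14, -11, -12]
Answer: row 1 of W^⊗4 = [-9, -11, -12, -11]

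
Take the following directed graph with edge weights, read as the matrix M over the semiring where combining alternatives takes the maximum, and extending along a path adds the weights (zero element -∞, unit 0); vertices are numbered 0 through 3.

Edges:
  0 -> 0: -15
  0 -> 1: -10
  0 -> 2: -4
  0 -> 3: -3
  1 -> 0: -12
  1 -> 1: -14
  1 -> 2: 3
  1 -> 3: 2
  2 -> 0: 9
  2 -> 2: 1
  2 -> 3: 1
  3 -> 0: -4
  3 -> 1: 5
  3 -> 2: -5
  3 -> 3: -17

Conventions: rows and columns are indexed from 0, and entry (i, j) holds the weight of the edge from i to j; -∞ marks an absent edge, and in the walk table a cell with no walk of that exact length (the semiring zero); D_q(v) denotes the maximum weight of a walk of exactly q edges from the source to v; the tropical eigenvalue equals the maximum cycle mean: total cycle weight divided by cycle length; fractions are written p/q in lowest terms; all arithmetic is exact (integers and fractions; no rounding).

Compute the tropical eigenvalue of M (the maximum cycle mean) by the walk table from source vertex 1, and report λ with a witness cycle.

q=0: [-∞, 0, -∞, -∞]
q=1: [-12, -14, 3, 2]
q=2: [12, 7, 4, 4]
q=3: [13, 9, 10, 9]
q=4: [19, 14, 12, 11]
Optimal cycle mean attained by: cycle 0->3->1->2->0, total (-3) + 5 + 3 + 9, length 4.
Answer: λ = 7/2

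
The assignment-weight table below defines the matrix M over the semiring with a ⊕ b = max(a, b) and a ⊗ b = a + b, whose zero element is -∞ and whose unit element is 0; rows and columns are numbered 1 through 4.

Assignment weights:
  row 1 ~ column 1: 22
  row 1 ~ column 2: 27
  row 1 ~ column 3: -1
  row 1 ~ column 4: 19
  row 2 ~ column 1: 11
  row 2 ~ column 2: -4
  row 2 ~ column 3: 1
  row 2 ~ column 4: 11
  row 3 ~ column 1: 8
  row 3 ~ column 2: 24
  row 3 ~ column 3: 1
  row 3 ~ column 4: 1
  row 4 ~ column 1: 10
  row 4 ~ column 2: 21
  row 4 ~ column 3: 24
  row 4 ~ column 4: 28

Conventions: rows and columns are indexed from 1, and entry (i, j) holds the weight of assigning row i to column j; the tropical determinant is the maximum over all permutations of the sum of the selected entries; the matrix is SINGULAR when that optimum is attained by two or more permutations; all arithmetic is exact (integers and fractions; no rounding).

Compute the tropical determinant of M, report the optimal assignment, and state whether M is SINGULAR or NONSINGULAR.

σ = (1, 2, 3, 4): 22 + (-4) + 1 + 28 = 47
σ = (1, 2, 4, 3): 22 + (-4) + 1 + 24 = 43
σ = (1, 3, 2, 4): 22 + 1 + 24 + 28 = 75
σ = (1, 3, 4, 2): 22 + 1 + 1 + 21 = 45
σ = (1, 4, 2, 3): 22 + 11 + 24 + 24 = 81
σ = (1, 4, 3, 2): 22 + 11 + 1 + 21 = 55
σ = (2, 1, 3, 4): 27 + 11 + 1 + 28 = 67
σ = (2, 1, 4, 3): 27 + 11 + 1 + 24 = 63
σ = (2, 3, 1, 4): 27 + 1 + 8 + 28 = 64
σ = (2, 3, 4, 1): 27 + 1 + 1 + 10 = 39
σ = (2, 4, 1, 3): 27 + 11 + 8 + 24 = 70
σ = (2, 4, 3, 1): 27 + 11 + 1 + 10 = 49
σ = (3, 1, 2, 4): (-1) + 11 + 24 + 28 = 62
σ = (3, 1, 4, 2): (-1) + 11 + 1 + 21 = 32
σ = (3, 2, 1, 4): (-1) + (-4) + 8 + 28 = 31
σ = (3, 2, 4, 1): (-1) + (-4) + 1 + 10 = 6
σ = (3, 4, 1, 2): (-1) + 11 + 8 + 21 = 39
σ = (3, 4, 2, 1): (-1) + 11 + 24 + 10 = 44
σ = (4, 1, 2, 3): 19 + 11 + 24 + 24 = 78
σ = (4, 1, 3, 2): 19 + 11 + 1 + 21 = 52
σ = (4, 2, 1, 3): 19 + (-4) + 8 + 24 = 47
σ = (4, 2, 3, 1): 19 + (-4) + 1 + 10 = 26
σ = (4, 3, 1, 2): 19 + 1 + 8 + 21 = 49
σ = (4, 3, 2, 1): 19 + 1 + 24 + 10 = 54
Optimal value attained by: σ = (1, 4, 2, 3).
Answer: det⊕(M) = 81; verdict: NONSINGULAR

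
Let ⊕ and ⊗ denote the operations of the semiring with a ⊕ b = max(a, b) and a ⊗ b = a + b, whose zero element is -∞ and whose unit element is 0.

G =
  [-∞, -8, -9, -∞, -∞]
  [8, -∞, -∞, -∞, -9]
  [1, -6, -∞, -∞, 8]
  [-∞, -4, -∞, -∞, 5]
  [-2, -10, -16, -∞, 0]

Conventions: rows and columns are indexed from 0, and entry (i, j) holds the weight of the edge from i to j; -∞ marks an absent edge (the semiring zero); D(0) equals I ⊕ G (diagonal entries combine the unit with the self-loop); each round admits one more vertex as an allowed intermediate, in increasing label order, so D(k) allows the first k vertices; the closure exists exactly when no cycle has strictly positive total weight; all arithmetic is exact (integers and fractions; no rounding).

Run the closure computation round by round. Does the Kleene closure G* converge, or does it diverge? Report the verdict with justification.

D(0):
  [0, -8, -9, -∞, -∞]
  [8, 0, -∞, -∞, -9]
  [1, -6, 0, -∞, 8]
  [-∞, -4, -∞, 0, 5]
  [-2, -10, -16, -∞, 0]
D(1):
  [0, -8, -9, -∞, -∞]
  [8, 0, -1, -∞, -9]
  [1, -6, 0, -∞, 8]
  [-∞, -4, -∞, 0, 5]
  [-2, -10, -11, -∞, 0]
D(2):
  [0, -8, -9, -∞, -17]
  [8, 0, -1, -∞, -9]
  [2, -6, 0, -∞, 8]
  [4, -4, -5, 0, 5]
  [-2, -10, -11, -∞, 0]
D(3):
  [0, -8, -9, -∞, -1]
  [8, 0, -1, -∞, 7]
  [2, -6, 0, -∞, 8]
  [4, -4, -5, 0, 5]
  [-2, -10, -11, -∞, 0]
D(4):
  [0, -8, -9, -∞, -1]
  [8, 0, -1, -∞, 7]
  [2, -6, 0, -∞, 8]
  [4, -4, -5, 0, 5]
  [-2, -10, -11, -∞, 0]
D(5):
  [0, -8, -9, -∞, -1]
  [8, 0, -1, -∞, 7]
  [6, -2, 0, -∞, 8]
  [4, -4, -5, 0, 5]
  [-2, -10, -11, -∞, 0]
Key observation: every diagonal entry stays at the unit through all rounds, so no improving cycle exists.
Answer: CONVERGES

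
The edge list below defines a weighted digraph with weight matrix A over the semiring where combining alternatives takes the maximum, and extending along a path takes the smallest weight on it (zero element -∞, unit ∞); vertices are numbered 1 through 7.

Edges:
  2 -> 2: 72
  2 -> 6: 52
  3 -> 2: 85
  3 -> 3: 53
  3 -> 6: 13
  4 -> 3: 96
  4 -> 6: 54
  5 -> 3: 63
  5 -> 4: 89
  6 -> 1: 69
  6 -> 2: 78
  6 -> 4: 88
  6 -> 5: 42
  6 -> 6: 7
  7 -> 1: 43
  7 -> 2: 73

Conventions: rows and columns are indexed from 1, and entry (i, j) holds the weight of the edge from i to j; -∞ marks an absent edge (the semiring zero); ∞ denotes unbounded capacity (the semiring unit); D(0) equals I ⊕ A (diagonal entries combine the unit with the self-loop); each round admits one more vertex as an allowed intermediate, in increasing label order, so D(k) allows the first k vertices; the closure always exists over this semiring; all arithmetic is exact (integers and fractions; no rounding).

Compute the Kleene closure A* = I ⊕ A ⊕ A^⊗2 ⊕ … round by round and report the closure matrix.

D(0):
  [∞, -∞, -∞, -∞, -∞, -∞, -∞]
  [-∞, ∞, -∞, -∞, -∞, 52, -∞]
  [-∞, 85, ∞, -∞, -∞, 13, -∞]
  [-∞, -∞, 96, ∞, -∞, 54, -∞]
  [-∞, -∞, 63, 89, ∞, -∞, -∞]
  [69, 78, -∞, 88, 42, ∞, -∞]
  [43, 73, -∞, -∞, -∞, -∞, ∞]
D(1):
  [∞, -∞, -∞, -∞, -∞, -∞, -∞]
  [-∞, ∞, -∞, -∞, -∞, 52, -∞]
  [-∞, 85, ∞, -∞, -∞, 13, -∞]
  [-∞, -∞, 96, ∞, -∞, 54, -∞]
  [-∞, -∞, 63, 89, ∞, -∞, -∞]
  [69, 78, -∞, 88, 42, ∞, -∞]
  [43, 73, -∞, -∞, -∞, -∞, ∞]
D(2):
  [∞, -∞, -∞, -∞, -∞, -∞, -∞]
  [-∞, ∞, -∞, -∞, -∞, 52, -∞]
  [-∞, 85, ∞, -∞, -∞, 52, -∞]
  [-∞, -∞, 96, ∞, -∞, 54, -∞]
  [-∞, -∞, 63, 89, ∞, -∞, -∞]
  [69, 78, -∞, 88, 42, ∞, -∞]
  [43, 73, -∞, -∞, -∞, 52, ∞]
D(3):
  [∞, -∞, -∞, -∞, -∞, -∞, -∞]
  [-∞, ∞, -∞, -∞, -∞, 52, -∞]
  [-∞, 85, ∞, -∞, -∞, 52, -∞]
  [-∞, 85, 96, ∞, -∞, 54, -∞]
  [-∞, 63, 63, 89, ∞, 52, -∞]
  [69, 78, -∞, 88, 42, ∞, -∞]
  [43, 73, -∞, -∞, -∞, 52, ∞]
D(4):
  [∞, -∞, -∞, -∞, -∞, -∞, -∞]
  [-∞, ∞, -∞, -∞, -∞, 52, -∞]
  [-∞, 85, ∞, -∞, -∞, 52, -∞]
  [-∞, 85, 96, ∞, -∞, 54, -∞]
  [-∞, 85, 89, 89, ∞, 54, -∞]
  [69, 85, 88, 88, 42, ∞, -∞]
  [43, 73, -∞, -∞, -∞, 52, ∞]
D(5):
  [∞, -∞, -∞, -∞, -∞, -∞, -∞]
  [-∞, ∞, -∞, -∞, -∞, 52, -∞]
  [-∞, 85, ∞, -∞, -∞, 52, -∞]
  [-∞, 85, 96, ∞, -∞, 54, -∞]
  [-∞, 85, 89, 89, ∞, 54, -∞]
  [69, 85, 88, 88, 42, ∞, -∞]
  [43, 73, -∞, -∞, -∞, 52, ∞]
D(6):
  [∞, -∞, -∞, -∞, -∞, -∞, -∞]
  [52, ∞, 52, 52, 42, 52, -∞]
  [52, 85, ∞, 52, 42, 52, -∞]
  [54, 85, 96, ∞, 42, 54, -∞]
  [54, 85, 89, 89, ∞, 54, -∞]
  [69, 85, 88, 88, 42, ∞, -∞]
  [52, 73, 52, 52, 42, 52, ∞]
D(7):
  [∞, -∞, -∞, -∞, -∞, -∞, -∞]
  [52, ∞, 52, 52, 42, 52, -∞]
  [52, 85, ∞, 52, 42, 52, -∞]
  [54, 85, 96, ∞, 42, 54, -∞]
  [54, 85, 89, 89, ∞, 54, -∞]
  [69, 85, 88, 88, 42, ∞, -∞]
  [52, 73, 52, 52, 42, 52, ∞]
Answer: A* = [[∞, -∞, -∞, -∞, -∞, -∞, -∞], [52, ∞, 52, 52, 42, 52, -∞], [52, 85, ∞, 52, 42, 52, -∞], [54, 85, 96, ∞, 42, 54, -∞], [54, 85, 89, 89, ∞, 54, -∞], [69, 85, 88, 88, 42, ∞, -∞], [52, 73, 52, 52, 42, 52, ∞]]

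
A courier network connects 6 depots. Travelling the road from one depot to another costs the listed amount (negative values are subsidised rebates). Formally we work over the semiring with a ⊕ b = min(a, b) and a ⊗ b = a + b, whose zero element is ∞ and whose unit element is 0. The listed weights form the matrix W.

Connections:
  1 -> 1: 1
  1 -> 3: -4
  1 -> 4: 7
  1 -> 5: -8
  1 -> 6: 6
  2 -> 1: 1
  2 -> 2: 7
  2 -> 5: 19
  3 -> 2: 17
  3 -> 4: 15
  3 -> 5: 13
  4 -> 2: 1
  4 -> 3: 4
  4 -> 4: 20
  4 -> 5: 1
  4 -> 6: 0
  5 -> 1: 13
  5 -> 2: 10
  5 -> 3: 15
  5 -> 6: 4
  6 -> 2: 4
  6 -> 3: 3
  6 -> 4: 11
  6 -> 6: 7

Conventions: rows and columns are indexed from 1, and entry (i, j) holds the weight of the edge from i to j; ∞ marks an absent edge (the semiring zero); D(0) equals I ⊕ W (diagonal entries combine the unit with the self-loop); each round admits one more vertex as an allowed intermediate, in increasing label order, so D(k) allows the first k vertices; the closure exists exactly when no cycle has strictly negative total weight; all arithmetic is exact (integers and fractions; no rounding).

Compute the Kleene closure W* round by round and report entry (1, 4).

D(0):
  [0, ∞, -4, 7, -8, 6]
  [1, 0, ∞, ∞, 19, ∞]
  [∞, 17, 0, 15, 13, ∞]
  [∞, 1, 4, 0, 1, 0]
  [13, 10, 15, ∞, 0, 4]
  [∞, 4, 3, 11, ∞, 0]
D(1):
  [0, ∞, -4, 7, -8, 6]
  [1, 0, -3, 8, -7, 7]
  [∞, 17, 0, 15, 13, ∞]
  [∞, 1, 4, 0, 1, 0]
  [13, 10, 9, 20, 0, 4]
  [∞, 4, 3, 11, ∞, 0]
D(2):
  [0, ∞, -4, 7, -8, 6]
  [1, 0, -3, 8, -7, 7]
  [18, 17, 0, 15, 10, 24]
  [2, 1, -2, 0, -6, 0]
  [11, 10, 7, 18, 0, 4]
  [5, 4, 1, 11, -3, 0]
D(3):
  [0, 13, -4, 7, -8, 6]
  [1, 0, -3, 8, -7, 7]
  [18, 17, 0, 15, 10, 24]
  [2, 1, -2, 0, -6, 0]
  [11, 10, 7, 18, 0, 4]
  [5, 4, 1, 11, -3, 0]
D(4):
  [0, 8, -4, 7, -8, 6]
  [1, 0, -3, 8, -7, 7]
  [17, 16, 0, 15, 9, 15]
  [2, 1, -2, 0, -6, 0]
  [11, 10, 7, 18, 0, 4]
  [5, 4, 1, 11, -3, 0]
D(5):
  [0, 2, -4, 7, -8, -4]
  [1, 0, -3, 8, -7, -3]
  [17, 16, 0, 15, 9, 13]
  [2, 1, -2, 0, -6, -2]
  [11, 10, 7, 18, 0, 4]
  [5, 4, 1, 11, -3, 0]
D(6):
  [0, 0, -4, 7, -8, -4]
  [1, 0, -3, 8, -7, -3]
  [17, 16, 0, 15, 9, 13]
  [2, 1, -2, 0, -6, -2]
  [9, 8, 5, 15, 0, 4]
  [5, 4, 1, 11, -3, 0]
Answer: W*[1][4] = 7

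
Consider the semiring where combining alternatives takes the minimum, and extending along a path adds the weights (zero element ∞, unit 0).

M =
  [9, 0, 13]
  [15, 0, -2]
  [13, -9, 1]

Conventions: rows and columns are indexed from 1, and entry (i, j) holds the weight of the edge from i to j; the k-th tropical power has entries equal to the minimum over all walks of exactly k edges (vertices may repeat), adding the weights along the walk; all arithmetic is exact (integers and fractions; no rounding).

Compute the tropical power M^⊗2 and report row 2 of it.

M^⊗2:
  [15, 0, -2]
  [11, -11, -2]
  [6, -9, -11]
Answer: row 2 of M^⊗2 = [11, -11, -2]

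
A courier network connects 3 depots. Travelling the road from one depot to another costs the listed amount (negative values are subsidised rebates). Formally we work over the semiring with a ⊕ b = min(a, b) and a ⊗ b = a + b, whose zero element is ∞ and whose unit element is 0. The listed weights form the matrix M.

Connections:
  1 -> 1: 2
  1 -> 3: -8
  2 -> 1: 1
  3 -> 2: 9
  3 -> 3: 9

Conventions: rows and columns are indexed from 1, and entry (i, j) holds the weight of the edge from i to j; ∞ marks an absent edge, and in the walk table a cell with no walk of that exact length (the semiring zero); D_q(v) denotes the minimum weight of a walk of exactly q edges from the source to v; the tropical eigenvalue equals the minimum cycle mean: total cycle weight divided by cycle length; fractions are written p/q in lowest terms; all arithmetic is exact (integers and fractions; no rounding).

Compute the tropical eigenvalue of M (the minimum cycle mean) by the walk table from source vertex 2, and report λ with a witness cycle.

q=0: [∞, 0, ∞]
q=1: [1, ∞, ∞]
q=2: [3, ∞, -7]
q=3: [5, 2, -5]
Optimal cycle mean attained by: cycle 1->3->2->1, total (-8) + 9 + 1, length 3.
Answer: λ = 2/3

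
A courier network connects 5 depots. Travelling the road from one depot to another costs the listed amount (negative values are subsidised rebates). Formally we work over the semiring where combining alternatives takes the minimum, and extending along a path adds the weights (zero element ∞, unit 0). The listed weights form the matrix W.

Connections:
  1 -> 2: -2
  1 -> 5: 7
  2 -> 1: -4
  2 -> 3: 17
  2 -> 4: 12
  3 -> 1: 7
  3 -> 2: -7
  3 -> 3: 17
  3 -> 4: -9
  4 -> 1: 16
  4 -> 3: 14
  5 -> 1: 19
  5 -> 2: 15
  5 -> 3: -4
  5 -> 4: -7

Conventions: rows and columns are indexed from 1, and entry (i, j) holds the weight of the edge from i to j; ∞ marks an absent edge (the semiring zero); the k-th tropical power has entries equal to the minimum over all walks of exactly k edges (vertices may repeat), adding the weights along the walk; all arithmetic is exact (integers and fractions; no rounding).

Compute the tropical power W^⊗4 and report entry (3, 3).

W^⊗2:
  [-6, 22, 3, 0, ∞]
  [24, -6, 26, 8, 3]
  [-11, 5, 5, 5, 14]
  [21, 7, 31, 5, 23]
  [3, -11, 7, -13, 26]
W^⊗3:
  [10, -8, 14, -6, 1]
  [-10, 18, -1, -4, 31]
  [1, -13, 10, -4, -4]
  [3, 19, 19, 16, 28]
  [-15, 0, 1, -2, 10]
W^⊗4:
  [-12, 7, -3, -6, 17]
  [6, -12, 10, -10, -3]
  [-17, -1, -8, -11, 8]
  [15, 1, 24, 10, 10]
  [-4, -17, 6, -8, -8]
Key observation: the optimum is the walk 3->2->1->5->3, with weight (-7) + (-4) + 7 + (-4) = -8.
Optimal value attained by: walk 3->2->1->5->3.
Answer: (W^⊗4)[3][3] = -8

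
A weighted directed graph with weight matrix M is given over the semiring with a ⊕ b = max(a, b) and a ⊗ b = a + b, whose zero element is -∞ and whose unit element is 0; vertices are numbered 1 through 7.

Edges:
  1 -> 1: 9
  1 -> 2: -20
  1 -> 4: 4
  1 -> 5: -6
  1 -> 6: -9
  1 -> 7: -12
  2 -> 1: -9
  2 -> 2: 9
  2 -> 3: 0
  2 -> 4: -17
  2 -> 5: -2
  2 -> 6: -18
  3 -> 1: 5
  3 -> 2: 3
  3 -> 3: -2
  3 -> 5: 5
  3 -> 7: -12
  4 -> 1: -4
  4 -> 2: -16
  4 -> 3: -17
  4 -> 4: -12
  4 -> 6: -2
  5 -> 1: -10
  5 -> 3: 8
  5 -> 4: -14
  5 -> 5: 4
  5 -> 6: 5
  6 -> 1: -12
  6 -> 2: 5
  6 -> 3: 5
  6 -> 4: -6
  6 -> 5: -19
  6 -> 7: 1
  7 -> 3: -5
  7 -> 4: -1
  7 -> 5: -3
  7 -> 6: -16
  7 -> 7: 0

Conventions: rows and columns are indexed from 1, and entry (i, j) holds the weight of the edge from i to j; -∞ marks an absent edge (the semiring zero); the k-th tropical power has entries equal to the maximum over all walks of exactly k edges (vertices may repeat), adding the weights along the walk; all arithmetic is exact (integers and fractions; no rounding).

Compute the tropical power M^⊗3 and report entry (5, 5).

M^⊗2:
  [18, -4, 2, 13, 3, 2, -3]
  [5, 18, 9, -5, 7, 3, -12]
  [14, 12, 13, 9, 9, 10, -7]
  [5, 3, 3, 0, -10, -13, -1]
  [13, 11, 12, -1, 13, 9, 6]
  [10, 14, 5, 0, 10, -8, 1]
  [0, -2, 5, -1, 1, 2, 0]
M^⊗3:
  [27, 7, 11, 22, 12, 11, 6]
  [14, 27, 18, 9, 16, 12, 4]
  [23, 21, 17, 18, 18, 14, 11]
  [14, 12, 3, 9, 8, -2, -1]
  [22, 20, 21, 17, 17, 18, 10]
  [19, 23, 18, 14, 14, 15, 1]
  [10, 8, 9, 4, 10, 6, 3]
Key observation: the optimum is the walk 5->3->5->5, with weight 8 + 5 + 4 = 17.
Optimal value attained by: walk 5->3->5->5.
Answer: (M^⊗3)[5][5] = 17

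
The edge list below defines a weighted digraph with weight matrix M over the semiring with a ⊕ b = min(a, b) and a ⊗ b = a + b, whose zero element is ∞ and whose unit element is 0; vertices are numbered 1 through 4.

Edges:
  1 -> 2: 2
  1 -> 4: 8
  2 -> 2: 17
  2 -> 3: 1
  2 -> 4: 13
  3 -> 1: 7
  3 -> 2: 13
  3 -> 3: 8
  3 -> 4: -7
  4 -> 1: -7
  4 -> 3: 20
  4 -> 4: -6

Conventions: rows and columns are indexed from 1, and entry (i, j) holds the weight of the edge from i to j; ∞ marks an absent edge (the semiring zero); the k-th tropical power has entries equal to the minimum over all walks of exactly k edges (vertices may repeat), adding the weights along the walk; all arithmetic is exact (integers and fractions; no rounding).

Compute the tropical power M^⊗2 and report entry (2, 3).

M^⊗2:
  [1, 19, 3, 2]
  [6, 14, 9, -6]
  [-14, 9, 13, -13]
  [-13, -5, 14, -12]
Key observation: the optimum is the walk 2->3->3, with weight 1 + 8 = 9.
Optimal value attained by: walk 2->3->3.
Answer: (M^⊗2)[2][3] = 9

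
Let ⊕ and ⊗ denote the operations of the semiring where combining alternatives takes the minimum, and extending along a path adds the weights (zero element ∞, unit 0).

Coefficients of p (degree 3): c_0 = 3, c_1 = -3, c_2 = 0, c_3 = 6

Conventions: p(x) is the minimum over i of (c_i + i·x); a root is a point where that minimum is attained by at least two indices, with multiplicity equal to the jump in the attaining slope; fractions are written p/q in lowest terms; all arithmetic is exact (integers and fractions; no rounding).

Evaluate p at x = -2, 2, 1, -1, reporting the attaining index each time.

p(-2) = min(3+0·(-2)=3, -3+1·(-2)=-5, 0+2·(-2)=-4, 6+3·(-2)=0) = -5 (attained by i=1)
p(2) = min(3+0·2=3, -3+1·2=-1, 0+2·2=4, 6+3·2=12) = -1 (attained by i=1)
p(1) = min(3+0·1=3, -3+1·1=-2, 0+2·1=2, 6+3·1=9) = -2 (attained by i=1)
p(-1) = min(3+0·(-1)=3, -3+1·(-1)=-4, 0+2·(-1)=-2, 6+3·(-1)=3) = -4 (attained by i=1)
Answer: p(-2) = -5; p(2) = -1; p(1) = -2; p(-1) = -4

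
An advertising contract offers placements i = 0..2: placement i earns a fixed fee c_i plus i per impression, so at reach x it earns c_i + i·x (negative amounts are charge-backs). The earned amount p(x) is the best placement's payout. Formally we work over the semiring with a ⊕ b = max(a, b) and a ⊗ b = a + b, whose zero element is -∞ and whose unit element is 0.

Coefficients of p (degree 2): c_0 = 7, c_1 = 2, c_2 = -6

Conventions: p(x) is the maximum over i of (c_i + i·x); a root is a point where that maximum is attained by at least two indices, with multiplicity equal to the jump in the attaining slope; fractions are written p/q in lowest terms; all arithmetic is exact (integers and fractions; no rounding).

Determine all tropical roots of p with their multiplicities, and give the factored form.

hull edge (i=0, c=7) to (i=1, c=2): slope -5, span 1
hull edge (i=1, c=2) to (i=2, c=-6): slope -8, span 1
Factored form: p(x) = -6 ⊗ (x ⊕ 5) ⊗ (x ⊕ 8)
Answer: roots = 5 (mult 1), 8 (mult 1)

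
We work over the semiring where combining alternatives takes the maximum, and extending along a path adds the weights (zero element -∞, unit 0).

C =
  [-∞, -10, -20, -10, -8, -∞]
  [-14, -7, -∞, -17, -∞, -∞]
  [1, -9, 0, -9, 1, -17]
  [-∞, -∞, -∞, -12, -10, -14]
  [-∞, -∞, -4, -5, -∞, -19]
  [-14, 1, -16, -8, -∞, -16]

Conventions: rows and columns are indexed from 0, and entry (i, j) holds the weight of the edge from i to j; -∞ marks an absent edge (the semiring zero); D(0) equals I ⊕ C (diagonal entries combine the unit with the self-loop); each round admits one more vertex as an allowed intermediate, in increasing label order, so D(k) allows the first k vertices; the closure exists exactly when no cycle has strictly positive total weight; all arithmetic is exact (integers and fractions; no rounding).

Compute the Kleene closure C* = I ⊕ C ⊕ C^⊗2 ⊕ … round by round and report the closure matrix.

D(0):
  [0, -10, -20, -10, -8, -∞]
  [-14, 0, -∞, -17, -∞, -∞]
  [1, -9, 0, -9, 1, -17]
  [-∞, -∞, -∞, 0, -10, -14]
  [-∞, -∞, -4, -5, 0, -19]
  [-14, 1, -16, -8, -∞, 0]
D(1):
  [0, -10, -20, -10, -8, -∞]
  [-14, 0, -34, -17, -22, -∞]
  [1, -9, 0, -9, 1, -17]
  [-∞, -∞, -∞, 0, -10, -14]
  [-∞, -∞, -4, -5, 0, -19]
  [-14, 1, -16, -8, -22, 0]
D(2):
  [0, -10, -20, -10, -8, -∞]
  [-14, 0, -34, -17, -22, -∞]
  [1, -9, 0, -9, 1, -17]
  [-∞, -∞, -∞, 0, -10, -14]
  [-∞, -∞, -4, -5, 0, -19]
  [-13, 1, -16, -8, -21, 0]
D(3):
  [0, -10, -20, -10, -8, -37]
  [-14, 0, -34, -17, -22, -51]
  [1, -9, 0, -9, 1, -17]
  [-∞, -∞, -∞, 0, -10, -14]
  [-3, -13, -4, -5, 0, -19]
  [-13, 1, -16, -8, -15, 0]
D(4):
  [0, -10, -20, -10, -8, -24]
  [-14, 0, -34, -17, -22, -31]
  [1, -9, 0, -9, 1, -17]
  [-∞, -∞, -∞, 0, -10, -14]
  [-3, -13, -4, -5, 0, -19]
  [-13, 1, -16, -8, -15, 0]
D(5):
  [0, -10, -12, -10, -8, -24]
  [-14, 0, -26, -17, -22, -31]
  [1, -9, 0, -4, 1, -17]
  [-13, -23, -14, 0, -10, -14]
  [-3, -13, -4, -5, 0, -19]
  [-13, 1, -16, -8, -15, 0]
D(6):
  [0, -10, -12, -10, -8, -24]
  [-14, 0, -26, -17, -22, -31]
  [1, -9, 0, -4, 1, -17]
  [-13, -13, -14, 0, -10, -14]
  [-3, -13, -4, -5, 0, -19]
  [-13, 1, -16, -8, -15, 0]
Answer: C* = [[0, -10, -12, -10, -8, -24], [-14, 0, -26, -17, -22, -31], [1, -9, 0, -4, 1, -17], [-13, -13, -14, 0, -10, -14], [-3, -13, -4, -5, 0, -19], [-13, 1, -16, -8, -15, 0]]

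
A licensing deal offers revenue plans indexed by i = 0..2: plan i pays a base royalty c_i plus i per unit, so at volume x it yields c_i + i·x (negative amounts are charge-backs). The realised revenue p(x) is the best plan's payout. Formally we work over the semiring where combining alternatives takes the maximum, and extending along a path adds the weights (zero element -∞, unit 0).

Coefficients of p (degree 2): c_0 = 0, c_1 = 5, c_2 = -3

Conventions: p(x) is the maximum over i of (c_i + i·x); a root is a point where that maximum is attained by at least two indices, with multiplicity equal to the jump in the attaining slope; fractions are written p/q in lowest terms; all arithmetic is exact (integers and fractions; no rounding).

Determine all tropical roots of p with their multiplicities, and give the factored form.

hull edge (i=0, c=0) to (i=1, c=5): slope 5, span 1
hull edge (i=1, c=5) to (i=2, c=-3): slope -8, span 1
Factored form: p(x) = -3 ⊗ (x ⊕ (-5)) ⊗ (x ⊕ 8)
Answer: roots = -5 (mult 1), 8 (mult 1)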